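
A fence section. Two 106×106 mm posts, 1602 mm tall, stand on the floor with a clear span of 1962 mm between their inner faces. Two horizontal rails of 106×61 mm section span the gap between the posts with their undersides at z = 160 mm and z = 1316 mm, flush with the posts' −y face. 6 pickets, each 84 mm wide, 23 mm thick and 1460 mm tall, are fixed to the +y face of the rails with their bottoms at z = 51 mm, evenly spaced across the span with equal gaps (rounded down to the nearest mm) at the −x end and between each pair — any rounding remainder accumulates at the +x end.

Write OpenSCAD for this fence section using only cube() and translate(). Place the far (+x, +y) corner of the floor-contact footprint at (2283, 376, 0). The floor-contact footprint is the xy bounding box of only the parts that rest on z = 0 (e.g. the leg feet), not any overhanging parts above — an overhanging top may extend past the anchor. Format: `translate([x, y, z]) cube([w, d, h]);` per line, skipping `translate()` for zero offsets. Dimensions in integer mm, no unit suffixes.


translate([109, 270, 0]) cube([106, 106, 1602]);
translate([2177, 270, 0]) cube([106, 106, 1602]);
translate([215, 270, 160]) cube([1962, 106, 61]);
translate([215, 270, 1316]) cube([1962, 106, 61]);
translate([423, 376, 51]) cube([84, 23, 1460]);
translate([715, 376, 51]) cube([84, 23, 1460]);
translate([1007, 376, 51]) cube([84, 23, 1460]);
translate([1299, 376, 51]) cube([84, 23, 1460]);
translate([1591, 376, 51]) cube([84, 23, 1460]);
translate([1883, 376, 51]) cube([84, 23, 1460]);


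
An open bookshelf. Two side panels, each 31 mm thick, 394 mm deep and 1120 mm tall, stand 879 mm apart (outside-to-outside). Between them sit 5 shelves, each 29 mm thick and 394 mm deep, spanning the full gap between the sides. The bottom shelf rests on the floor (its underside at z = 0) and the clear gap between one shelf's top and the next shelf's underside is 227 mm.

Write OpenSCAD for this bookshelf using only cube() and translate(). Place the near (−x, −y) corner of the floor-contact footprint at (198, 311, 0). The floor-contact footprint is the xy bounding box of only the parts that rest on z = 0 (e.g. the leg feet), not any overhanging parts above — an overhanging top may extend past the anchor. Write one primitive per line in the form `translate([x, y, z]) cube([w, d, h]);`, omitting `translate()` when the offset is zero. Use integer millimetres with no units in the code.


translate([198, 311, 0]) cube([31, 394, 1120]);
translate([1046, 311, 0]) cube([31, 394, 1120]);
translate([229, 311, 0]) cube([817, 394, 29]);
translate([229, 311, 256]) cube([817, 394, 29]);
translate([229, 311, 512]) cube([817, 394, 29]);
translate([229, 311, 768]) cube([817, 394, 29]);
translate([229, 311, 1024]) cube([817, 394, 29]);


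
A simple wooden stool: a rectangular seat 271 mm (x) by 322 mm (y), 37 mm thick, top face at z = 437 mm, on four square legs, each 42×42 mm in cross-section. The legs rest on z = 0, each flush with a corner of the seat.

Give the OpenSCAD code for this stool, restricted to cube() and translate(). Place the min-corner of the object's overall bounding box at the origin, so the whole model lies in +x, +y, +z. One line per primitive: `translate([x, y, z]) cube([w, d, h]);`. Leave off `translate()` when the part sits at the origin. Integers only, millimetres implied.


translate([0, 0, 400]) cube([271, 322, 37]);
cube([42, 42, 400]);
translate([229, 0, 0]) cube([42, 42, 400]);
translate([0, 280, 0]) cube([42, 42, 400]);
translate([229, 280, 0]) cube([42, 42, 400]);


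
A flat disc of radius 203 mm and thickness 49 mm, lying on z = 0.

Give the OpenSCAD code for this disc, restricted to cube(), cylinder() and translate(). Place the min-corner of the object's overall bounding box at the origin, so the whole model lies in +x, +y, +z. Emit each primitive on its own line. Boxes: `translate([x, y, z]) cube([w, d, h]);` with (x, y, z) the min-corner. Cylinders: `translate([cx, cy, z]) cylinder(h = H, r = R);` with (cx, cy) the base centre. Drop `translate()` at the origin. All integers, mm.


translate([203, 203, 0]) cylinder(h = 49, r = 203);


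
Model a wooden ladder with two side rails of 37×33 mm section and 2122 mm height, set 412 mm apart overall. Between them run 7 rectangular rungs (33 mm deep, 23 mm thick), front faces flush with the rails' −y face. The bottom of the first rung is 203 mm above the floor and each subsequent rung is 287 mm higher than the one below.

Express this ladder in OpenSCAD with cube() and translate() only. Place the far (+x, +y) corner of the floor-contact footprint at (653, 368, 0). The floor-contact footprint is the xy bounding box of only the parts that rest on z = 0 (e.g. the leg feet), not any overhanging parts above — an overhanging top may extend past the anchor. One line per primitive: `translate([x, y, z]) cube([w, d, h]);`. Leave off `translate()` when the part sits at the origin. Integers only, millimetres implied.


// rung span = 412 - 2*37 = 338
// rung[k] z = 203 + k*287
translate([241, 335, 0]) cube([37, 33, 2122]);
translate([616, 335, 0]) cube([37, 33, 2122]);
translate([278, 335, 203]) cube([338, 33, 23]);
translate([278, 335, 490]) cube([338, 33, 23]);
translate([278, 335, 777]) cube([338, 33, 23]);
translate([278, 335, 1064]) cube([338, 33, 23]);
translate([278, 335, 1351]) cube([338, 33, 23]);
translate([278, 335, 1638]) cube([338, 33, 23]);
translate([278, 335, 1925]) cube([338, 33, 23]);


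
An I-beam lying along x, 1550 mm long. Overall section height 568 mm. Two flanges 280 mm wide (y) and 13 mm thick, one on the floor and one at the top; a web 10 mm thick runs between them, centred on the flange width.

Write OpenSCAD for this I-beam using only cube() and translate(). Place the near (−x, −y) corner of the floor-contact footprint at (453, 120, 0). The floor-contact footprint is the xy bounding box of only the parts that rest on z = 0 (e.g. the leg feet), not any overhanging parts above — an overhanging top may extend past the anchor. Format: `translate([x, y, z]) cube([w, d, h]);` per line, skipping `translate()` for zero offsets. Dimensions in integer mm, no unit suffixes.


translate([453, 120, 0]) cube([1550, 280, 13]);
translate([453, 255, 13]) cube([1550, 10, 542]);
translate([453, 120, 555]) cube([1550, 280, 13]);


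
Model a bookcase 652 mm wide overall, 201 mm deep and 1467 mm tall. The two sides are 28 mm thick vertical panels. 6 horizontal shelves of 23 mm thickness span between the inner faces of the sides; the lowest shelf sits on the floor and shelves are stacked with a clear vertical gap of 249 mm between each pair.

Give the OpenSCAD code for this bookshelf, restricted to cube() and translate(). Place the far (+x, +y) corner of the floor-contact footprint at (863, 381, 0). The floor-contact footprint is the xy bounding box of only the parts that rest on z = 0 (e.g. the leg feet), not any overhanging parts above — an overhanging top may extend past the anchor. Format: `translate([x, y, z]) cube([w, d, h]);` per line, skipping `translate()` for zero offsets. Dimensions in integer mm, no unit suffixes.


translate([211, 180, 0]) cube([28, 201, 1467]);
translate([835, 180, 0]) cube([28, 201, 1467]);
translate([239, 180, 0]) cube([596, 201, 23]);
translate([239, 180, 272]) cube([596, 201, 23]);
translate([239, 180, 544]) cube([596, 201, 23]);
translate([239, 180, 816]) cube([596, 201, 23]);
translate([239, 180, 1088]) cube([596, 201, 23]);
translate([239, 180, 1360]) cube([596, 201, 23]);


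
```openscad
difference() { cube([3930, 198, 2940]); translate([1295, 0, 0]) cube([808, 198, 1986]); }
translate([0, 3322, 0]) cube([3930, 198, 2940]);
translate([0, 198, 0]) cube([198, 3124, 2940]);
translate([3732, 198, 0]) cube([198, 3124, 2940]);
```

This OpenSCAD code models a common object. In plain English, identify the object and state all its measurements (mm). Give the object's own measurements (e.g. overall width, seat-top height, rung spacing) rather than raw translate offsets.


A single room: four walls, each 2940 mm tall and 198 mm thick, enclosing an outside footprint 3930×3520 mm (x × y), no floor or roof. The front and back walls (−y and +y sides) run the full x-width; the side walls fit between their inner faces. A door opening 808 mm wide and 1986 mm tall is cut through the front wall from the floor up, its −x edge 1295 mm from the wall's −x end.


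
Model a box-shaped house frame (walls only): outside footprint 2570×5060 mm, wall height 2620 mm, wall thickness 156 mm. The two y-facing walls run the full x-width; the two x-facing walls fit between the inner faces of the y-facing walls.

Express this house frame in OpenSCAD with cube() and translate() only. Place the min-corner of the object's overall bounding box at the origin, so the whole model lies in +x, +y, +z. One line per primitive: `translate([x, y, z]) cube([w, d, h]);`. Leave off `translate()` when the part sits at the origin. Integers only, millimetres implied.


cube([2570, 156, 2620]);
translate([0, 4904, 0]) cube([2570, 156, 2620]);
translate([0, 156, 0]) cube([156, 4748, 2620]);
translate([2414, 156, 0]) cube([156, 4748, 2620]);


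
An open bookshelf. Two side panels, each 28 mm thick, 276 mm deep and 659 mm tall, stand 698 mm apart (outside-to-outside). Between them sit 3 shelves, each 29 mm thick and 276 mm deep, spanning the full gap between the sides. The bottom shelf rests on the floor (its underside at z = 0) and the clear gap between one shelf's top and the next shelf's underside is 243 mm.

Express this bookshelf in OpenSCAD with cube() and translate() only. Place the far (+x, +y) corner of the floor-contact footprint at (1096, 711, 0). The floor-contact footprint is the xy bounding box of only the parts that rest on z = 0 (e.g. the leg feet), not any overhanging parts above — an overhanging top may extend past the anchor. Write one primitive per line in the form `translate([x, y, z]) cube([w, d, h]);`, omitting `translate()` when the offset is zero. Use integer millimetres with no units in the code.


translate([398, 435, 0]) cube([28, 276, 659]);
translate([1068, 435, 0]) cube([28, 276, 659]);
translate([426, 435, 0]) cube([642, 276, 29]);
translate([426, 435, 272]) cube([642, 276, 29]);
translate([426, 435, 544]) cube([642, 276, 29]);


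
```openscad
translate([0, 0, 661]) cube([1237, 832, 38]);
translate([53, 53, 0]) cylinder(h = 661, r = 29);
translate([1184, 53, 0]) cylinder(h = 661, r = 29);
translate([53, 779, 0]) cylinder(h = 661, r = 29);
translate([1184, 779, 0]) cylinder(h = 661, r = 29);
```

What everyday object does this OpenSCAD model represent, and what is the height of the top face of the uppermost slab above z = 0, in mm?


A table. The table height is 699 mm.

A 1237×832×38 slab sits at z = 661 on four Ø58 mm round legs — a table. The top surface is at 661 + 38 = 699 mm.


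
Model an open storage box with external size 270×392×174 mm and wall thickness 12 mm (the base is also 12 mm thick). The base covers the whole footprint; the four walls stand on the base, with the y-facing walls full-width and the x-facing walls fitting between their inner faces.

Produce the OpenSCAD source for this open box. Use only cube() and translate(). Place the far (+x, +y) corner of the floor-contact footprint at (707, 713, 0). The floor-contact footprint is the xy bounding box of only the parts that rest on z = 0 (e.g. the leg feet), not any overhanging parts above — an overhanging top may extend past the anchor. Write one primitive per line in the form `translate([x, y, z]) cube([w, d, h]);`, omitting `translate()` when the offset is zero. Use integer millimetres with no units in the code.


translate([437, 321, 0]) cube([270, 392, 12]);
translate([437, 321, 12]) cube([270, 12, 162]);
translate([437, 701, 12]) cube([270, 12, 162]);
translate([437, 333, 12]) cube([12, 368, 162]);
translate([695, 333, 12]) cube([12, 368, 162]);


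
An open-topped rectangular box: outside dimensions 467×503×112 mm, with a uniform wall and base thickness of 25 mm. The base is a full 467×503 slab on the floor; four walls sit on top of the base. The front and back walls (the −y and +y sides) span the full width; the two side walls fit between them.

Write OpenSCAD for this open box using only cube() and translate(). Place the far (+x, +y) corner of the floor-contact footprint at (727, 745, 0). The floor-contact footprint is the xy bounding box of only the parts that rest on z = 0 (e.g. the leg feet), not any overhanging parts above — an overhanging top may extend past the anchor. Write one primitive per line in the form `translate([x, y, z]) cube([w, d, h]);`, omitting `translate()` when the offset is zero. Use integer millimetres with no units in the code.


translate([260, 242, 0]) cube([467, 503, 25]);
translate([260, 242, 25]) cube([467, 25, 87]);
translate([260, 720, 25]) cube([467, 25, 87]);
translate([260, 267, 25]) cube([25, 453, 87]);
translate([702, 267, 25]) cube([25, 453, 87]);


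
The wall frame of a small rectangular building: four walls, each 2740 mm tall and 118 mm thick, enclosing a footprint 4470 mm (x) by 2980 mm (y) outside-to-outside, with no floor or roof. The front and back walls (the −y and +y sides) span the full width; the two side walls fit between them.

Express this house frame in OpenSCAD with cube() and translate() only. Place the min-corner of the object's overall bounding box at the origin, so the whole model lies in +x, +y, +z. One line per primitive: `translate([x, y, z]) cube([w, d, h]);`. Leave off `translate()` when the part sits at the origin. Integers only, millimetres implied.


cube([4470, 118, 2740]);
translate([0, 2862, 0]) cube([4470, 118, 2740]);
translate([0, 118, 0]) cube([118, 2744, 2740]);
translate([4352, 118, 0]) cube([118, 2744, 2740]);


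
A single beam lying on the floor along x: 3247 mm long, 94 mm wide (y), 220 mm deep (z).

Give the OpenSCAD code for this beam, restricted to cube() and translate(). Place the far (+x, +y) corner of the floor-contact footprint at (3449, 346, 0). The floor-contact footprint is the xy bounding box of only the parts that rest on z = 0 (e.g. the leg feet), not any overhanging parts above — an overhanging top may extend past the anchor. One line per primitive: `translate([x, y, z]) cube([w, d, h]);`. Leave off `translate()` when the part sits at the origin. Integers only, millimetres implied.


translate([202, 252, 0]) cube([3247, 94, 220]);


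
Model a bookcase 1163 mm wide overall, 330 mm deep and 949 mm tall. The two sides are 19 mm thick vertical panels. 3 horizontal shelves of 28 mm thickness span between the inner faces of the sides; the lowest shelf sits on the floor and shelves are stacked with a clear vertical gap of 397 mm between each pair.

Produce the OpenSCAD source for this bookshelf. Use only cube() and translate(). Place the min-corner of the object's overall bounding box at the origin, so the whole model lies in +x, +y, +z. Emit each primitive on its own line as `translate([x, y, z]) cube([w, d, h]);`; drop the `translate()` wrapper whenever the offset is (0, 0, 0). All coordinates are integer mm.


cube([19, 330, 949]);
translate([1144, 0, 0]) cube([19, 330, 949]);
translate([19, 0, 0]) cube([1125, 330, 28]);
translate([19, 0, 425]) cube([1125, 330, 28]);
translate([19, 0, 850]) cube([1125, 330, 28]);


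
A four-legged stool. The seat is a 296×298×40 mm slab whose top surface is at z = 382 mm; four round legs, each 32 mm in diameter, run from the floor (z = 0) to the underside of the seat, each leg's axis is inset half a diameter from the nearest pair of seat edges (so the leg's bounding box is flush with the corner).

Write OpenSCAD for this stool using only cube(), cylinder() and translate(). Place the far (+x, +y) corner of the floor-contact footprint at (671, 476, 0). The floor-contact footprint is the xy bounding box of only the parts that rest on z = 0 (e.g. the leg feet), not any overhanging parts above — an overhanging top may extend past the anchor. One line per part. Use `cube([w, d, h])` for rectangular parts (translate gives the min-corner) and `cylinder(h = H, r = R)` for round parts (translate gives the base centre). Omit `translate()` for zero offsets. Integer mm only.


// leg_h = 382 - 40 = 342
translate([375, 178, 342]) cube([296, 298, 40]);
translate([391, 194, 0]) cylinder(h = 342, r = 16);
translate([655, 194, 0]) cylinder(h = 342, r = 16);
translate([391, 460, 0]) cylinder(h = 342, r = 16);
translate([655, 460, 0]) cylinder(h = 342, r = 16);


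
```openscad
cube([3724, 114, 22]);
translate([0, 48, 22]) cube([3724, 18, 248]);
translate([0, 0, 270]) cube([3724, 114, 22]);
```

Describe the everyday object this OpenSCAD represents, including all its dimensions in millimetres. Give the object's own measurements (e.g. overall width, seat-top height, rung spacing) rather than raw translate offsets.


An I-beam lying along x, 3724 mm long. Overall section height 292 mm. Two flanges 114 mm wide (y) and 22 mm thick, one on the floor and one at the top; a web 18 mm thick runs between them, centred on the flange width.


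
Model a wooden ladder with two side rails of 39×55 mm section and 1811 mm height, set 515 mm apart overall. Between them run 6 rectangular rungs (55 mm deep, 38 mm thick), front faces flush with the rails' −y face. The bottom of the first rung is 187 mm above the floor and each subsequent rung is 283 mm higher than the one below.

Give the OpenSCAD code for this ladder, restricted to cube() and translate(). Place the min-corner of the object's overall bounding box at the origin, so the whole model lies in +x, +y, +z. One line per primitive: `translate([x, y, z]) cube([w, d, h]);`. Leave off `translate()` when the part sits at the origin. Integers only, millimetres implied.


cube([39, 55, 1811]);
translate([476, 0, 0]) cube([39, 55, 1811]);
translate([39, 0, 187]) cube([437, 55, 38]);
translate([39, 0, 470]) cube([437, 55, 38]);
translate([39, 0, 753]) cube([437, 55, 38]);
translate([39, 0, 1036]) cube([437, 55, 38]);
translate([39, 0, 1319]) cube([437, 55, 38]);
translate([39, 0, 1602]) cube([437, 55, 38]);


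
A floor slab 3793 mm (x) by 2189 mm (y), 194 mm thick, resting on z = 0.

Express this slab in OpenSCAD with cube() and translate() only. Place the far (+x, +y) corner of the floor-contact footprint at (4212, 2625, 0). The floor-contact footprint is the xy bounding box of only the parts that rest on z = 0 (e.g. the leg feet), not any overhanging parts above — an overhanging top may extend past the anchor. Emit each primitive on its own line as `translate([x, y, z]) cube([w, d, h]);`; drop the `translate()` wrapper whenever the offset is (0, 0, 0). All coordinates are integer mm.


translate([419, 436, 0]) cube([3793, 2189, 194]);


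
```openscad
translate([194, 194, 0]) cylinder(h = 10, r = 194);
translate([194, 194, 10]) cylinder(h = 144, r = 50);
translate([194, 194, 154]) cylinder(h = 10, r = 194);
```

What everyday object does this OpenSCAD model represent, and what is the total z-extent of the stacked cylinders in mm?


A spool. The overall height is 164 mm.

Three coaxial cylinders, large–small–large — a spool. Two 10 mm flanges and a 144 mm core give 10 + 144 + 10 = 164 mm.


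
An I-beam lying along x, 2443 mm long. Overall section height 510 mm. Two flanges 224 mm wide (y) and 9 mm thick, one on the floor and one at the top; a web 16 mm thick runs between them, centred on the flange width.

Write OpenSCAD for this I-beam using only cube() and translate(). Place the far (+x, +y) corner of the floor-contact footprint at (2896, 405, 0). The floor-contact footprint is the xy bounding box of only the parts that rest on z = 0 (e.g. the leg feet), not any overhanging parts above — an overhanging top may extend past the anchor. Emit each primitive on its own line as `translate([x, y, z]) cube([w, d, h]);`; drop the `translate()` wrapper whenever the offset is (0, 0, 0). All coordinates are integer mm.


translate([453, 181, 0]) cube([2443, 224, 9]);
translate([453, 285, 9]) cube([2443, 16, 492]);
translate([453, 181, 501]) cube([2443, 224, 9]);


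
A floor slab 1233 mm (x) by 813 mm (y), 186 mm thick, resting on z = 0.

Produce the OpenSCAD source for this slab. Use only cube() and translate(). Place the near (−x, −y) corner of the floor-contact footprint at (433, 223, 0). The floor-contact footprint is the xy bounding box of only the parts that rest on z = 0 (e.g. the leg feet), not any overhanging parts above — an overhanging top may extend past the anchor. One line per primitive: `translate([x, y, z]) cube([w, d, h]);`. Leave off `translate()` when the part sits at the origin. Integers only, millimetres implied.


translate([433, 223, 0]) cube([1233, 813, 186]);


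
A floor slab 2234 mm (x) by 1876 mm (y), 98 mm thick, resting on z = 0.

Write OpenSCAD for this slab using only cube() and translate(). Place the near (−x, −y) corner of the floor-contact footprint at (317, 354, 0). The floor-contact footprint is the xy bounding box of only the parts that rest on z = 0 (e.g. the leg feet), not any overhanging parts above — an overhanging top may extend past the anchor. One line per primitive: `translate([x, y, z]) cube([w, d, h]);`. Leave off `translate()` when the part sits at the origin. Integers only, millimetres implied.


translate([317, 354, 0]) cube([2234, 1876, 98]);


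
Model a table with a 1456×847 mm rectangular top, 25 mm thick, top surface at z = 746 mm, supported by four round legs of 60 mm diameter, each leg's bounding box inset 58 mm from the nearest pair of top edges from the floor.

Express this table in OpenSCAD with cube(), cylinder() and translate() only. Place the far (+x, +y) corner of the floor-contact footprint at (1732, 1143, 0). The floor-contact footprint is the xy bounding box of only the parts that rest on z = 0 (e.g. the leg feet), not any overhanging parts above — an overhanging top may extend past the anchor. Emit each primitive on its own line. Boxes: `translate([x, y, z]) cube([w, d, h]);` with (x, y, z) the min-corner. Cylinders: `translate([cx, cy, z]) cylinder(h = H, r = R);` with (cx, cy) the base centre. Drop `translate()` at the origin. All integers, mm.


translate([334, 354, 721]) cube([1456, 847, 25]);
translate([422, 442, 0]) cylinder(h = 721, r = 30);
translate([1702, 442, 0]) cylinder(h = 721, r = 30);
translate([422, 1113, 0]) cylinder(h = 721, r = 30);
translate([1702, 1113, 0]) cylinder(h = 721, r = 30);


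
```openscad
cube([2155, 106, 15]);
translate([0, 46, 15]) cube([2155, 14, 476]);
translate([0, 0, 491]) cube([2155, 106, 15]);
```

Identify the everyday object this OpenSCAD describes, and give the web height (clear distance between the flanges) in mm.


An I-beam. The web height is 476 mm.

Two wide flanges with a thin centred web — an I-beam. Overall 506 mm minus two 15 mm flanges gives a web of 506 − 2·15 = 476 mm.


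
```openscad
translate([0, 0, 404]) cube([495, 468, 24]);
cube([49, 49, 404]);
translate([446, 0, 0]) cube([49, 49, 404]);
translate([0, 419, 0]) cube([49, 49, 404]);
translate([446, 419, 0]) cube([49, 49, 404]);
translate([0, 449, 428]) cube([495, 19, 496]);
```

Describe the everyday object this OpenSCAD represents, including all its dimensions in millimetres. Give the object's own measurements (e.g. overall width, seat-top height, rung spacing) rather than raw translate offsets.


A chair. The seat is a 495×468×24 mm slab with its top at z = 428 mm, on four 49×49 mm corner legs (flush with the seat edges, standing on z = 0). A flat backrest 19 mm thick, 496 mm tall, spans the full seat width and rises from the seat top along its +y edge, rear face flush with the rear of the seat.


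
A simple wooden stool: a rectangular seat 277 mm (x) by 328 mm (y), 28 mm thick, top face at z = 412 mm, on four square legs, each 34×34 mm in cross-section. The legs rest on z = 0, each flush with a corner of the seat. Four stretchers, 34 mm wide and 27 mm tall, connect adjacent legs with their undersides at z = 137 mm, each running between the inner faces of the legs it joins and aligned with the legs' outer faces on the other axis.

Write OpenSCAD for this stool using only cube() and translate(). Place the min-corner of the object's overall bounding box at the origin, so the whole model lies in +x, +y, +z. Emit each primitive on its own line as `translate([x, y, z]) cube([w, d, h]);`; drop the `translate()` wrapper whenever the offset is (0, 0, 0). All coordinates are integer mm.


// leg_h = 412 - 28 = 384
// stretcher span = 277 - 2*34 = 209
translate([0, 0, 384]) cube([277, 328, 28]);
cube([34, 34, 384]);
translate([243, 0, 0]) cube([34, 34, 384]);
translate([0, 294, 0]) cube([34, 34, 384]);
translate([243, 294, 0]) cube([34, 34, 384]);
translate([34, 0, 137]) cube([209, 34, 27]);
translate([34, 294, 137]) cube([209, 34, 27]);
translate([0, 34, 137]) cube([34, 260, 27]);
translate([243, 34, 137]) cube([34, 260, 27]);


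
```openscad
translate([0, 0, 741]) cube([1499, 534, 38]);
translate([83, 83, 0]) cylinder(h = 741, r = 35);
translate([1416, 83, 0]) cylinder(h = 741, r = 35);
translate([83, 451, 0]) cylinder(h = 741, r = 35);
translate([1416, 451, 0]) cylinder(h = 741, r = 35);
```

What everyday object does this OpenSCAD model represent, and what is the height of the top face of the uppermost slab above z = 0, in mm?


A table. The table height is 779 mm.

A 1499×534×38 slab sits at z = 741 on four Ø70 mm round legs — a table. The top surface is at 741 + 38 = 779 mm.


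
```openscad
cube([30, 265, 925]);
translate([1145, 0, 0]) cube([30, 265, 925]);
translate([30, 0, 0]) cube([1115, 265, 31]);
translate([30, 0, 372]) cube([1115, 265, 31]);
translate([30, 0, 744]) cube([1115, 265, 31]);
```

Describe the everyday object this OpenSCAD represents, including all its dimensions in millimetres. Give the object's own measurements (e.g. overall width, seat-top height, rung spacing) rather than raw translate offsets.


An open bookshelf. Two side panels, each 30 mm thick, 265 mm deep and 925 mm tall, stand 1175 mm apart (outside-to-outside). Between them sit 3 shelves, each 31 mm thick and 265 mm deep, spanning the full gap between the sides. The bottom shelf rests on the floor (its underside at z = 0) and the clear gap between one shelf's top and the next shelf's underside is 341 mm.


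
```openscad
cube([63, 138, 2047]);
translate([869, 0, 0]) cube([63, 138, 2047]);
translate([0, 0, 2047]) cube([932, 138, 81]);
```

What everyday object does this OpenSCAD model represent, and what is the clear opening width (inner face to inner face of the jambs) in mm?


A door frame. The clear opening width is 806 mm.

Two 2047 mm tall posts with a header on top — a door frame. The left jamb is 63 mm wide at x = 0; the right jamb starts at x = 869. The clear opening is 869 − 63 = 806 mm.


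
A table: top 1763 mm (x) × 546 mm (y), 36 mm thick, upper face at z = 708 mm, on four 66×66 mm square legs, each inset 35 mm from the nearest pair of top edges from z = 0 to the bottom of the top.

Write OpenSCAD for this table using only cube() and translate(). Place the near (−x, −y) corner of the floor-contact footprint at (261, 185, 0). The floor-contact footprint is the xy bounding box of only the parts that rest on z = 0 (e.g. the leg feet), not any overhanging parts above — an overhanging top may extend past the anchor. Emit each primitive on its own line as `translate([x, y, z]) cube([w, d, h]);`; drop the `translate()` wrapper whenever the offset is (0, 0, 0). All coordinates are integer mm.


translate([226, 150, 672]) cube([1763, 546, 36]);
translate([261, 185, 0]) cube([66, 66, 672]);
translate([1888, 185, 0]) cube([66, 66, 672]);
translate([261, 595, 0]) cube([66, 66, 672]);
translate([1888, 595, 0]) cube([66, 66, 672]);


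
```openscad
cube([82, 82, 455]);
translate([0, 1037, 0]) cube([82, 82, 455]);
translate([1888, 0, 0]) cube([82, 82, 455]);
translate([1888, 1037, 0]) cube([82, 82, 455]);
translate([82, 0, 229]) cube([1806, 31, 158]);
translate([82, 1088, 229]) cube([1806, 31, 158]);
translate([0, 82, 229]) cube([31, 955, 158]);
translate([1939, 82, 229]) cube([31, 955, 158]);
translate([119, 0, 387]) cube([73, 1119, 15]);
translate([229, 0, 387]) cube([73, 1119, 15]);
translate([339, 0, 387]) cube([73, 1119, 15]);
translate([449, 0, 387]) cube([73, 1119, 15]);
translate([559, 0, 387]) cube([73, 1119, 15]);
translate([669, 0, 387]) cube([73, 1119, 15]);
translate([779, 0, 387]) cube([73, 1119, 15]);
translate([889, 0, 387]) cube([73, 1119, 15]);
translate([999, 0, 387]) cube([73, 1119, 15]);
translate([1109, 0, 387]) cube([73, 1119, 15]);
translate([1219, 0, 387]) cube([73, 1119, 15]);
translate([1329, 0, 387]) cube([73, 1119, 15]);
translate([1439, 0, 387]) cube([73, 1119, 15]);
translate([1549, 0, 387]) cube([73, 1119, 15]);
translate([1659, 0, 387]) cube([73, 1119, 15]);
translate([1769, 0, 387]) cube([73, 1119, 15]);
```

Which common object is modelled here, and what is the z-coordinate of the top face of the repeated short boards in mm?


A bed frame. The slat-top height is 402 mm.

Four posts, four rails, and a row of slats — a bed frame. Slats sit on the rails at z = 229 + 158 = 387; with slat thickness 15, the top is 402 mm.


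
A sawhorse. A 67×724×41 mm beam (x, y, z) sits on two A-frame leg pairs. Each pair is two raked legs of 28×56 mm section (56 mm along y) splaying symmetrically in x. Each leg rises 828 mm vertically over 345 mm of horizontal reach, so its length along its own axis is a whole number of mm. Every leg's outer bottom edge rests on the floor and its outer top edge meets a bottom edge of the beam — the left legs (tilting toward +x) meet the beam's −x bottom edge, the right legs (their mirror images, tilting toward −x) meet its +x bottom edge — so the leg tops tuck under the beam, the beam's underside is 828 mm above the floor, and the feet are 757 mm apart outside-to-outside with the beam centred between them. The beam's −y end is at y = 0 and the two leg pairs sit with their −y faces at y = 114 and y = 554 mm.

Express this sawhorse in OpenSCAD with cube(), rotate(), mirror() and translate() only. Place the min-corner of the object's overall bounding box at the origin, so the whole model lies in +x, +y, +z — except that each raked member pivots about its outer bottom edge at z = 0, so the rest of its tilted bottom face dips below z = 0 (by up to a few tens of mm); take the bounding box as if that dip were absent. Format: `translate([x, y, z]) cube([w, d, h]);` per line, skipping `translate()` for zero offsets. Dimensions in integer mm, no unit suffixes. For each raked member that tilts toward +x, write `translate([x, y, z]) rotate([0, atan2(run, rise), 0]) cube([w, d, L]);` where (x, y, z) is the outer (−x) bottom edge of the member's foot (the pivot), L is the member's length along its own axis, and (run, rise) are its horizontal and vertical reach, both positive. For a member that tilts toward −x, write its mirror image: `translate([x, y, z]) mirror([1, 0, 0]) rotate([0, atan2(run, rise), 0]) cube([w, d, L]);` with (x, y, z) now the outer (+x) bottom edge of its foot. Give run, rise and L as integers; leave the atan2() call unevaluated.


translate([345, 0, 828]) cube([67, 724, 41]);
translate([0, 114, 0]) rotate([0, atan2(345, 828), 0]) cube([28, 56, 897]);
translate([757, 114, 0]) mirror([1, 0, 0]) rotate([0, atan2(345, 828), 0]) cube([28, 56, 897]);
translate([0, 554, 0]) rotate([0, atan2(345, 828), 0]) cube([28, 56, 897]);
translate([757, 554, 0]) mirror([1, 0, 0]) rotate([0, atan2(345, 828), 0]) cube([28, 56, 897]);


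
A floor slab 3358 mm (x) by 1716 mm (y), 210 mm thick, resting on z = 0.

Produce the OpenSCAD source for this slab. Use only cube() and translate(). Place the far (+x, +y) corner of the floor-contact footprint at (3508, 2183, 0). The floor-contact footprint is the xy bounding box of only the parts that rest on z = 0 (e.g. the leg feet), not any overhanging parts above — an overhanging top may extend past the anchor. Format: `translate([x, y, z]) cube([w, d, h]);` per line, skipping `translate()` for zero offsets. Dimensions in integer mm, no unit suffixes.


translate([150, 467, 0]) cube([3358, 1716, 210]);


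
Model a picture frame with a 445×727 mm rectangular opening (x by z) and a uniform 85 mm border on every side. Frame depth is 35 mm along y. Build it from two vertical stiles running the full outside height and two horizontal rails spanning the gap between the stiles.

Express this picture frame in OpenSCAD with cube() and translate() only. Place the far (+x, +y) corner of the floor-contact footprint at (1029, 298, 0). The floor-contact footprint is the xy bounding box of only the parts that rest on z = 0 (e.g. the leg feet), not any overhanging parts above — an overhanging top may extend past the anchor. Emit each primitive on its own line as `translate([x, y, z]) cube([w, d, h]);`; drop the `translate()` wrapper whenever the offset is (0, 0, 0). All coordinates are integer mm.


translate([414, 263, 0]) cube([85, 35, 897]);
translate([944, 263, 0]) cube([85, 35, 897]);
translate([499, 263, 0]) cube([445, 35, 85]);
translate([499, 263, 812]) cube([445, 35, 85]);


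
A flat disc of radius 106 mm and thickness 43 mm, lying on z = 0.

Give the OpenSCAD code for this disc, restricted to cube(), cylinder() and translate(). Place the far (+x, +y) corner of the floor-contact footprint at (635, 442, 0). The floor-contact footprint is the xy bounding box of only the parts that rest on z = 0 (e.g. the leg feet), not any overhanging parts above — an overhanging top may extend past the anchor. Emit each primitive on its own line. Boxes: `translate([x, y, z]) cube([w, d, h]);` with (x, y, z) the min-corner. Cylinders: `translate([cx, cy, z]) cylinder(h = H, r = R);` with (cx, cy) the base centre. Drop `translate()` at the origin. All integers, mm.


translate([529, 336, 0]) cylinder(h = 43, r = 106);


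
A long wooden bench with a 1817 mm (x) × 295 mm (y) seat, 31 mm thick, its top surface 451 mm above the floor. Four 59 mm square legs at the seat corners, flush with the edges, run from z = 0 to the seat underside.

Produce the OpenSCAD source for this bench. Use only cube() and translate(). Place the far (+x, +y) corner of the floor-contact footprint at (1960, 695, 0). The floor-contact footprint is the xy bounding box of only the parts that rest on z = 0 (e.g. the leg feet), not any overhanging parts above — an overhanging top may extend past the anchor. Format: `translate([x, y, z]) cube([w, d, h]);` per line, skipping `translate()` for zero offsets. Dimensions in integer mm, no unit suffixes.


translate([143, 400, 420]) cube([1817, 295, 31]);
translate([143, 400, 0]) cube([59, 59, 420]);
translate([143, 636, 0]) cube([59, 59, 420]);
translate([1901, 400, 0]) cube([59, 59, 420]);
translate([1901, 636, 0]) cube([59, 59, 420]);


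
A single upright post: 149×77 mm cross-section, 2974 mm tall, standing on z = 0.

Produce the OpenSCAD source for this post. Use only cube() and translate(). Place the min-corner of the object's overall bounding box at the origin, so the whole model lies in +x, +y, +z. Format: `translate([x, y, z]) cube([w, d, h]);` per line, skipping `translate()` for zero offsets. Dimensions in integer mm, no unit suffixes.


cube([149, 77, 2974]);


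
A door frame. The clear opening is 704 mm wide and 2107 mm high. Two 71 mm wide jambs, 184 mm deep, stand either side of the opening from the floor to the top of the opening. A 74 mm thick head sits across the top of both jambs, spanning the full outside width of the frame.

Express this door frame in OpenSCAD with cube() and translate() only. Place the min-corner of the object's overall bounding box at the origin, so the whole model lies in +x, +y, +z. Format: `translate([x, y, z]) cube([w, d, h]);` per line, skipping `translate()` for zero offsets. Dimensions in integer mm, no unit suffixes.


cube([71, 184, 2107]);
translate([775, 0, 0]) cube([71, 184, 2107]);
translate([0, 0, 2107]) cube([846, 184, 74]);


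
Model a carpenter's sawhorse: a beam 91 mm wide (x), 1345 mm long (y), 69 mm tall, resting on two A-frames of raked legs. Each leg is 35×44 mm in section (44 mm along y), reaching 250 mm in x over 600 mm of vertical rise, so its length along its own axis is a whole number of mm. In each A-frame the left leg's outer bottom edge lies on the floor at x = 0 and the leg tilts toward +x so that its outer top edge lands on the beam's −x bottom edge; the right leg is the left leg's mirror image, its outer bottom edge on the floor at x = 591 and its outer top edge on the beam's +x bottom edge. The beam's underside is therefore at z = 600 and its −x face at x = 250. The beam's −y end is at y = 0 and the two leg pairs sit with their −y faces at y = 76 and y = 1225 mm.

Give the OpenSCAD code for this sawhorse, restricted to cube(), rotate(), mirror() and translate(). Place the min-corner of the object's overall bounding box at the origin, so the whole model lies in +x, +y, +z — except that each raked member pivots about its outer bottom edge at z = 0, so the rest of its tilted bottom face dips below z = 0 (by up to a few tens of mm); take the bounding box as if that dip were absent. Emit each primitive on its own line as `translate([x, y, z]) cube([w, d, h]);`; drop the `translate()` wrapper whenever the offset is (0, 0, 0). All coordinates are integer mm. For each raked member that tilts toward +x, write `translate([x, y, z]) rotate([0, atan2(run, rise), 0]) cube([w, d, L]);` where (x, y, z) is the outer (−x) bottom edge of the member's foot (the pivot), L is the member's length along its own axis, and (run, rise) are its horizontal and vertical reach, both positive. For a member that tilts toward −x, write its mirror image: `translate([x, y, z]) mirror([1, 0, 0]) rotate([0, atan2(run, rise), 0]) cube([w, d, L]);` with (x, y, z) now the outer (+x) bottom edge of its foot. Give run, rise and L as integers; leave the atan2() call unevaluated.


// leg length = √(250² + 600²) = 650
// right-leg outer foot x = 2·250 + 91 = 591
// beam min-corner = (250, 0, 600)
translate([250, 0, 600]) cube([91, 1345, 69]);
translate([0, 76, 0]) rotate([0, atan2(250, 600), 0]) cube([35, 44, 650]);
translate([591, 76, 0]) mirror([1, 0, 0]) rotate([0, atan2(250, 600), 0]) cube([35, 44, 650]);
translate([0, 1225, 0]) rotate([0, atan2(250, 600), 0]) cube([35, 44, 650]);
translate([591, 1225, 0]) mirror([1, 0, 0]) rotate([0, atan2(250, 600), 0]) cube([35, 44, 650]);


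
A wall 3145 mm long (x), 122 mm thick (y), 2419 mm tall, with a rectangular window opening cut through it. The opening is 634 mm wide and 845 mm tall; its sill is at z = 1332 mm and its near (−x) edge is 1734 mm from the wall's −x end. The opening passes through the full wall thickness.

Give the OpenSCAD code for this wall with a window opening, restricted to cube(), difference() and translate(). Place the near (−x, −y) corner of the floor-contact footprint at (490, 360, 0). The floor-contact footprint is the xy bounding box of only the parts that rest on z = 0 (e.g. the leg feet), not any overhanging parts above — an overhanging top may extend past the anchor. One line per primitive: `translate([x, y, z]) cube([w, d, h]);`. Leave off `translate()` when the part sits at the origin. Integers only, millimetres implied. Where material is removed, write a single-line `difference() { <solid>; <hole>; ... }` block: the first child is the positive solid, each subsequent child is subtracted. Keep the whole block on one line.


difference() { translate([490, 360, 0]) cube([3145, 122, 2419]); translate([2224, 360, 1332]) cube([634, 122, 845]); }


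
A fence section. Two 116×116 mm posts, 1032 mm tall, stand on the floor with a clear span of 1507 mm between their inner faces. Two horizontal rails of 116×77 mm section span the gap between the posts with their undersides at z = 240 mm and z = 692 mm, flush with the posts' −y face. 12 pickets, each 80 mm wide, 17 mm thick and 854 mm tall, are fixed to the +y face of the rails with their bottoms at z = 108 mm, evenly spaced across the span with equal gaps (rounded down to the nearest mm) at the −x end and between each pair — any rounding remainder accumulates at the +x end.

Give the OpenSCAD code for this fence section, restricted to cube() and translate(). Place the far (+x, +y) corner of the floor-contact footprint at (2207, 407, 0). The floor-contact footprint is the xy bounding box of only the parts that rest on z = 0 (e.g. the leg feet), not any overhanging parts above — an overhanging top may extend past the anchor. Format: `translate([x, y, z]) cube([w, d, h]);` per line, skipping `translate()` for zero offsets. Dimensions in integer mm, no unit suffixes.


translate([468, 291, 0]) cube([116, 116, 1032]);
translate([2091, 291, 0]) cube([116, 116, 1032]);
translate([584, 291, 240]) cube([1507, 116, 77]);
translate([584, 291, 692]) cube([1507, 116, 77]);
translate([626, 407, 108]) cube([80, 17, 854]);
translate([748, 407, 108]) cube([80, 17, 854]);
translate([870, 407, 108]) cube([80, 17, 854]);
translate([992, 407, 108]) cube([80, 17, 854]);
translate([1114, 407, 108]) cube([80, 17, 854]);
translate([1236, 407, 108]) cube([80, 17, 854]);
translate([1358, 407, 108]) cube([80, 17, 854]);
translate([1480, 407, 108]) cube([80, 17, 854]);
translate([1602, 407, 108]) cube([80, 17, 854]);
translate([1724, 407, 108]) cube([80, 17, 854]);
translate([1846, 407, 108]) cube([80, 17, 854]);
translate([1968, 407, 108]) cube([80, 17, 854]);
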